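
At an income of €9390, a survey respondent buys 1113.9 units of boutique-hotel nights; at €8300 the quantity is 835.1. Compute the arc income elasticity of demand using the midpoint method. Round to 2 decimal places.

ΔQ = 835.1 − 1113.9 = -278.8; midpoint Q̄ = (1113.9 + 835.1)/2 = 974.5.
ΔI = 8300 − 9390 = -1090; midpoint Ī = (9390 + 8300)/2 = 8845.
η = (ΔQ/Q̄) ÷ (ΔI/Ī) = (-278.8/974.5) ÷ (-1090/8845) = 2.32.

2.32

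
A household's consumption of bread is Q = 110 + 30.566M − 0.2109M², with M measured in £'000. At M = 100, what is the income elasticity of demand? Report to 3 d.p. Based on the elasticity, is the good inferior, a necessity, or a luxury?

At M = 100: Q = 1057.6000.
dQ/dM = 30.566 − 0.4218M = -11.61400.
η = (dQ/dM)·(M/Q) = -11.61400 × (100/1057.6000) = -1.098.
η < 0 ⇒ inferior good.

-1.098 (inferior good)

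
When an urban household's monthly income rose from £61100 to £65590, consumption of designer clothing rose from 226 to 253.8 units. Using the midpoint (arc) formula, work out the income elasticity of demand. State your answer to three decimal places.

ΔQ = 253.8 − 226 = 27.8; midpoint Q̄ = (226 + 253.8)/2 = 239.9.
ΔI = 65590 − 61100 = 4490; midpoint Ī = (61100 + 65590)/2 = 63345.
η = (ΔQ/Q̄) ÷ (ΔI/Ī) = (27.8/239.9) ÷ (4490/63345) = 1.635.

1.635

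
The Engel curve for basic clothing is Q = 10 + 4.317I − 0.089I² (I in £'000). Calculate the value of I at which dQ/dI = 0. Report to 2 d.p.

dQ/dI = 4.317 − 0.178I.
The good is inferior where dQ/dI < 0. Setting dQ/dI = 0 gives I = 4.317 / 0.178 = 24.25.

24.25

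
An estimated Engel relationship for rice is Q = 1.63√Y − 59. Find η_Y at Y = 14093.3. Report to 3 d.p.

At Y = 14093.3: Q = 134.506.
dQ/dY = 1.63/(2√Y) = 0.00686517 at this income.
η = (dQ/dY)·(Y/Q) = 0.00686517 × (14093.3/134.506) = 0.719.

0.719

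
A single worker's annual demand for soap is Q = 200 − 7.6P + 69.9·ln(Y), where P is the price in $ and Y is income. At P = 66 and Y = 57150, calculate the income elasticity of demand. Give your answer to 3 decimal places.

At P = 66, Y = 57150: Q = 464.045.
Holding P constant, ∂Q/∂Y = 69.9/Y = 0.0012231.
η_Y = (∂Q/∂Y)·(Y/Q) = 0.0012231 × (57150/464.045) = 0.151.

0.151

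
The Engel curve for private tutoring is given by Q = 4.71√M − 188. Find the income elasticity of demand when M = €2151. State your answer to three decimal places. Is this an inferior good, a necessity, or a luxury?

3.588 (luxury)

At M = 2151: Q = 30.444.
dQ/dM = 4.71/(2√M) = 0.0507774 at this income.
η = (dQ/dM)·(M/Q) = 0.0507774 × (2151/30.444) = 3.588.
Since η > 1, the good is a luxury.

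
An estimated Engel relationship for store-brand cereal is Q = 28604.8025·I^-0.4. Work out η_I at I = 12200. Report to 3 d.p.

For Q = A·I^β the income elasticity is constant and equal to β.
Here β = -0.4, so η = -0.400.

-0.400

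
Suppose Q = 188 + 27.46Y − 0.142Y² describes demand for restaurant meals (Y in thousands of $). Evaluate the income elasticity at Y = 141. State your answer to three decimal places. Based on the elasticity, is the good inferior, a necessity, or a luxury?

At Y = 141: Q = 1236.7580.
dQ/dY = 27.46 − 0.284Y = -12.58400.
η = (dQ/dY)·(Y/Q) = -12.58400 × (141/1236.7580) = -1.435.
η < 0 ⇒ inferior good.

-1.435 (inferior good)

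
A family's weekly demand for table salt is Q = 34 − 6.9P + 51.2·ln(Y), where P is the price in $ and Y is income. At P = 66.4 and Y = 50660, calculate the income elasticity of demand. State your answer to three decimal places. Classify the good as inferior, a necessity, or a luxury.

0.392 (necessity)

At P = 66.4, Y = 50660: Q = 130.484.
Holding P constant, ∂Q/∂Y = 51.2/Y = 0.00101066.
η_Y = (∂Q/∂Y)·(Y/Q) = 0.00101066 × (50660/130.484) = 0.392.
Since 0 < η < 1, this is a necessity.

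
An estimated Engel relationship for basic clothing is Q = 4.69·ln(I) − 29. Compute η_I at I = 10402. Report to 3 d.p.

At I = 10402: Q = 14.381.
dQ/dI = 4.69/I = 0.000450875 at this income.
η = (dQ/dI)·(I/Q) = 0.000450875 × (10402/14.381) = 0.326.

0.326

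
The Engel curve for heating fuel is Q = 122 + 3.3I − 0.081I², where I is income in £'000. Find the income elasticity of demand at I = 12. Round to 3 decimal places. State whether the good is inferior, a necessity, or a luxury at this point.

At I = 12: Q = 149.9360.
dQ/dI = 3.3 − 0.162I = 1.35600.
η = (dQ/dI)·(I/Q) = 1.35600 × (12/149.9360) = 0.109.
0 < η < 1 ⇒ necessity.

0.109 (necessity)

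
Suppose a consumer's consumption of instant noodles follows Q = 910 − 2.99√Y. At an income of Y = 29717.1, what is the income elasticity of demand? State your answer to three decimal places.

-0.653

At Y = 29717.1: Q = 394.564.
dQ/dY = -2.99/(2√Y) = -0.00867237 at this income.
η = (dQ/dY)·(Y/Q) = -0.00867237 × (29717.1/394.564) = -0.653.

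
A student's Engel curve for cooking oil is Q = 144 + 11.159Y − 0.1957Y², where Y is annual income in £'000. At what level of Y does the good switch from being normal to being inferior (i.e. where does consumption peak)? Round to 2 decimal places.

dQ/dY = 11.159 − 0.3914Y.
The good is inferior where dQ/dY < 0. Setting dQ/dY = 0 gives Y = 11.159 / 0.3914 = 28.51.

28.51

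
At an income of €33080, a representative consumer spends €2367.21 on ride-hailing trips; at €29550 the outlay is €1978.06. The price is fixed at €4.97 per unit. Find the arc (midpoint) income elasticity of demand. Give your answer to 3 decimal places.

1.589

With a constant price, Q₁ = 2367.21/4.97 = 476.300 and Q₂ = 1978.06/4.97 = 398.000 (equivalently, work directly with expenditure since P cancels).
Midpoint %ΔQ = (1978.06 − 2367.21)/2172.64 = -0.17911; midpoint %ΔI = (29550 − 33080)/31315 = -0.11273.
η = -0.17911 / -0.11273 = 1.589.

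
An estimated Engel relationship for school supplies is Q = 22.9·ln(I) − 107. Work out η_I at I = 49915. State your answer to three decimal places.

At I = 49915: Q = 140.734.
dQ/dI = 22.9/I = 0.00045878 at this income.
η = (dQ/dI)·(I/Q) = 0.00045878 × (49915/140.734) = 0.163.

0.163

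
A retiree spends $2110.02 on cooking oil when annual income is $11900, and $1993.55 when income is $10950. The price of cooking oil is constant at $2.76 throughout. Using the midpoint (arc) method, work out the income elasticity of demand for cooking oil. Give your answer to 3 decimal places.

0.683

With a constant price, Q₁ = 2110.02/2.76 = 764.500 and Q₂ = 1993.55/2.76 = 722.301 (equivalently, work directly with expenditure since P cancels).
Midpoint %ΔQ = (1993.55 − 2110.02)/2051.79 = -0.05677; midpoint %ΔI = (10950 − 11900)/11425 = -0.08315.
η = -0.05677 / -0.08315 = 0.683.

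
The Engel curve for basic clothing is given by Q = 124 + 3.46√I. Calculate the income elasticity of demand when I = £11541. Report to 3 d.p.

At I = 11541: Q = 495.705.
dQ/dI = 3.46/(2√I) = 0.0161037 at this income.
η = (dQ/dI)·(I/Q) = 0.0161037 × (11541/495.705) = 0.375.

0.375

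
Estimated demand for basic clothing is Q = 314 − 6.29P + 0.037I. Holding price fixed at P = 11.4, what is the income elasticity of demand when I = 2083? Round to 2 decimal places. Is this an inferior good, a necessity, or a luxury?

At P = 11.4, I = 2083: Q = 319.365.
Holding P constant, ∂Q/∂I = 0.037.
η_I = (∂Q/∂I)·(I/Q) = 0.037 × (2083/319.365) = 0.24.
Since 0 < η < 1, this is a necessity.

0.24 (necessity)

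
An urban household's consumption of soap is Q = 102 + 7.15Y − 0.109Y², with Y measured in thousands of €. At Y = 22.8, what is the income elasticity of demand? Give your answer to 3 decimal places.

0.239

At Y = 22.8: Q = 208.3574.
dQ/dY = 7.15 − 0.218Y = 2.17960.
η = (dQ/dY)·(Y/Q) = 2.17960 × (22.8/208.3574) = 0.239.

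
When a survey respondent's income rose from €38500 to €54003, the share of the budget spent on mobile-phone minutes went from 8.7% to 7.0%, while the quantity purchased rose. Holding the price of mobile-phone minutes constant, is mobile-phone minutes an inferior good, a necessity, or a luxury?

Quantity rises but the budget share falls as income rises, so 0 < η < 1.

necessity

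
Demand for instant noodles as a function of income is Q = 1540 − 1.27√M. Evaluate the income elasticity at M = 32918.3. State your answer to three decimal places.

-0.088

At M = 32918.3: Q = 1309.579.
dQ/dM = -1.27/(2√M) = -0.0034999 at this income.
η = (dQ/dM)·(M/Q) = -0.0034999 × (32918.3/1309.579) = -0.088.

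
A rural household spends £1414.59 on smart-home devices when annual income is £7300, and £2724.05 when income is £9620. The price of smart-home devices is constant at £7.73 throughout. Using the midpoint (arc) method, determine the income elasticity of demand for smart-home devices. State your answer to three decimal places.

With a constant price, Q₁ = 1414.59/7.73 = 183.000 and Q₂ = 2724.05/7.73 = 352.400 (equivalently, work directly with expenditure since P cancels).
Midpoint %ΔQ = (2724.05 − 1414.59)/2069.32 = 0.63280; midpoint %ΔI = (9620 − 7300)/8460 = 0.27423.
η = 0.63280 / 0.27423 = 2.308.

2.308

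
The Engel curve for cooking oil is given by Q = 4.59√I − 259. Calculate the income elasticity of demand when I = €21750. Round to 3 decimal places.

0.810

At I = 21750: Q = 417.928.
dQ/dI = 4.59/(2√I) = 0.0155616 at this income.
η = (dQ/dI)·(I/Q) = 0.0155616 × (21750/417.928) = 0.810.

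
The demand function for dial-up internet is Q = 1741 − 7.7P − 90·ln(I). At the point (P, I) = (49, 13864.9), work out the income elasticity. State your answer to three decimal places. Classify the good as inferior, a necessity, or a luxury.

-0.178 (inferior good)

At P = 49, I = 13864.9: Q = 505.360.
Holding P constant, ∂Q/∂I = -90/I = -0.00649121.
η_I = (∂Q/∂I)·(I/Q) = -0.00649121 × (13864.9/505.360) = -0.178.
Since η < 0, this is an inferior good.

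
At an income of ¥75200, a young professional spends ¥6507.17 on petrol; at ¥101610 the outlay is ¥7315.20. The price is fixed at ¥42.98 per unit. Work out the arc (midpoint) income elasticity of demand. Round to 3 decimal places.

0.391

With a constant price, Q₁ = 6507.17/42.98 = 151.400 and Q₂ = 7315.20/42.98 = 170.200 (equivalently, work directly with expenditure since P cancels).
Midpoint %ΔQ = (7315.20 − 6507.17)/6911.19 = 0.11692; midpoint %ΔI = (101610 − 75200)/88405 = 0.29874.
η = 0.11692 / 0.29874 = 0.391.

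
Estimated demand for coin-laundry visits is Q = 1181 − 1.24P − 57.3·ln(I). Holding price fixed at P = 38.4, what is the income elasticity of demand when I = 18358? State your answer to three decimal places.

At P = 38.4, I = 18358: Q = 570.823.
Holding P constant, ∂Q/∂I = -57.3/I = -0.00312126.
η_I = (∂Q/∂I)·(I/Q) = -0.00312126 × (18358/570.823) = -0.100.

-0.100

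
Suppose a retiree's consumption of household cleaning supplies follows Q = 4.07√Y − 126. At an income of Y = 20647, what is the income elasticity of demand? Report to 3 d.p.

0.637

At Y = 20647: Q = 458.821.
dQ/dY = 4.07/(2√Y) = 0.0141624 at this income.
η = (dQ/dY)·(Y/Q) = 0.0141624 × (20647/458.821) = 0.637.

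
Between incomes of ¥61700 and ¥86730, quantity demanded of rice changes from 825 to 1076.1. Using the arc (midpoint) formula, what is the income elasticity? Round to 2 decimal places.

0.78

ΔQ = 1076.1 − 825 = 251.1; midpoint Q̄ = (825 + 1076.1)/2 = 950.55.
ΔI = 86730 − 61700 = 25030; midpoint Ī = (61700 + 86730)/2 = 74215.
η = (ΔQ/Q̄) ÷ (ΔI/Ī) = (251.1/950.55) ÷ (25030/74215) = 0.78.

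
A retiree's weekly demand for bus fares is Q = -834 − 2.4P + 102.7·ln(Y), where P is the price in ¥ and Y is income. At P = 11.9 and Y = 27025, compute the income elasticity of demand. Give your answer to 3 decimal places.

At P = 11.9, Y = 27025: Q = 185.444.
Holding P constant, ∂Q/∂Y = 102.7/Y = 0.00380019.
η_Y = (∂Q/∂Y)·(Y/Q) = 0.00380019 × (27025/185.444) = 0.554.

0.554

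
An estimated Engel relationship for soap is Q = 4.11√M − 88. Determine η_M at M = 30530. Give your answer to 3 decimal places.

At M = 30530: Q = 630.134.
dQ/dM = 4.11/(2√M) = 0.0117611 at this income.
η = (dQ/dM)·(M/Q) = 0.0117611 × (30530/630.134) = 0.570.

0.570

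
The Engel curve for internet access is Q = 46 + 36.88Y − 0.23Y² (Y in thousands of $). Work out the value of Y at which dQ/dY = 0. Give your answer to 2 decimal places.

dQ/dY = 36.88 − 0.46Y.
The good is inferior where dQ/dY < 0. Setting dQ/dY = 0 gives Y = 36.88 / 0.46 = 80.17.

80.17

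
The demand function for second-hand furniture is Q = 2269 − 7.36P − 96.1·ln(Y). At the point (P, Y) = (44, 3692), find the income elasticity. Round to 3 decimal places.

-0.083

At P = 44, Y = 3692: Q = 1155.802.
Holding P constant, ∂Q/∂Y = -96.1/Y = -0.0260293.
η_Y = (∂Q/∂Y)·(Y/Q) = -0.0260293 × (3692/1155.802) = -0.083.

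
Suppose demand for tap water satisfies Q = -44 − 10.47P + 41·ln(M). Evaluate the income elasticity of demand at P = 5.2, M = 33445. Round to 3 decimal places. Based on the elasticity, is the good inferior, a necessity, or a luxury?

0.125 (necessity)

At P = 5.2, M = 33445: Q = 328.680.
Holding P constant, ∂Q/∂M = 41/M = 0.00122589.
η_M = (∂Q/∂M)·(M/Q) = 0.00122589 × (33445/328.680) = 0.125.
Since 0 < η < 1, this is a necessity.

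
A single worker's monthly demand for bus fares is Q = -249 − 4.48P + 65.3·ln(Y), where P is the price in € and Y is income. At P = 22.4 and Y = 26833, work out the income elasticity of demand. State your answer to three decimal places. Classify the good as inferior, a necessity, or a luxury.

0.206 (necessity)

At P = 22.4, Y = 26833: Q = 316.537.
Holding P constant, ∂Q/∂Y = 65.3/Y = 0.00243357.
η_Y = (∂Q/∂Y)·(Y/Q) = 0.00243357 × (26833/316.537) = 0.206.
Since 0 < η < 1, this is a necessity.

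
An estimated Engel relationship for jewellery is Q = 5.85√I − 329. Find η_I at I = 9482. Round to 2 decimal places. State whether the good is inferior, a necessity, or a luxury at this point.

At I = 9482: Q = 240.647.
dQ/dI = 5.85/(2√I) = 0.0300383 at this income.
η = (dQ/dI)·(I/Q) = 0.0300383 × (9482/240.647) = 1.18.
Since η > 1, the good is a luxury.

1.18 (luxury)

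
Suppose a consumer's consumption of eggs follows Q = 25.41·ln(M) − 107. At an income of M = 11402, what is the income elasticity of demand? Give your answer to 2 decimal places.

0.19

At M = 11402: Q = 130.369.
dQ/dM = 25.41/M = 0.00222856 at this income.
η = (dQ/dM)·(M/Q) = 0.00222856 × (11402/130.369) = 0.19.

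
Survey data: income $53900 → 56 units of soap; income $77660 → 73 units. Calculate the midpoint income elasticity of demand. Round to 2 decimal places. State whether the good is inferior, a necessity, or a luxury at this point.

0.73 (necessity)

ΔQ = 73 − 56 = 17; midpoint Q̄ = (56 + 73)/2 = 64.5.
ΔI = 77660 − 53900 = 23760; midpoint Ī = (53900 + 77660)/2 = 65780.
η = (ΔQ/Q̄) ÷ (ΔI/Ī) = (17/64.5) ÷ (23760/65780) = 0.73.
0 < η < 1 ⇒ necessity.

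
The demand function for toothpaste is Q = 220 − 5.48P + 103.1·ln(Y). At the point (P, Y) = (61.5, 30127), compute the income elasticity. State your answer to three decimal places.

0.109

At P = 61.5, Y = 30127: Q = 946.269.
Holding P constant, ∂Q/∂Y = 103.1/Y = 0.00342218.
η_Y = (∂Q/∂Y)·(Y/Q) = 0.00342218 × (30127/946.269) = 0.109.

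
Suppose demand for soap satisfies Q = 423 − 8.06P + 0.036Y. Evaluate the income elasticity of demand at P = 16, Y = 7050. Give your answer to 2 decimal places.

At P = 16, Y = 7050: Q = 547.840.
Holding P constant, ∂Q/∂Y = 0.036.
η_Y = (∂Q/∂Y)·(Y/Q) = 0.036 × (7050/547.840) = 0.46.

0.46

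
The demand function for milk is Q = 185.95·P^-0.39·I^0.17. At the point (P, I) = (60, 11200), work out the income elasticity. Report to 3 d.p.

0.170

For a multiplicative demand Q = A·P^α·I^β, the income elasticity is β everywhere.
Here β = 0.17, so η = 0.170.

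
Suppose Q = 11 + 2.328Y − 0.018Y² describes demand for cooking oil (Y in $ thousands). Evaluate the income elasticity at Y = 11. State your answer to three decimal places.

0.617

At Y = 11: Q = 34.4300.
dQ/dY = 2.328 − 0.036Y = 1.93200.
η = (dQ/dY)·(Y/Q) = 1.93200 × (11/34.4300) = 0.617.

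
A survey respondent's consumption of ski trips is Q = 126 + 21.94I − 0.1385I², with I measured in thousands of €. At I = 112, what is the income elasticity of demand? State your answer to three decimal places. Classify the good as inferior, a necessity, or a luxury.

-1.203 (inferior good)

At I = 112: Q = 845.9360.
dQ/dI = 21.94 − 0.277I = -9.08400.
η = (dQ/dI)·(I/Q) = -9.08400 × (112/845.9360) = -1.203.
η < 0 ⇒ inferior good.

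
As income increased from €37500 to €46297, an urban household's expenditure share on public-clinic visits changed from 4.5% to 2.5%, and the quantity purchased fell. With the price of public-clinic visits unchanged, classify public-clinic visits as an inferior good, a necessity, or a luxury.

inferior good

Quantity demanded falls as income rises, so η < 0.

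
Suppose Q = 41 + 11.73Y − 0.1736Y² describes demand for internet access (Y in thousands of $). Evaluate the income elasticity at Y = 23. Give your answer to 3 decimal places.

At Y = 23: Q = 218.9556.
dQ/dY = 11.73 − 0.3472Y = 3.74440.
η = (dQ/dY)·(Y/Q) = 3.74440 × (23/218.9556) = 0.393.

0.393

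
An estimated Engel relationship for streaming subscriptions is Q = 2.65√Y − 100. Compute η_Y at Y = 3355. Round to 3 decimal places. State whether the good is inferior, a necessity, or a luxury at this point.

At Y = 3355: Q = 53.494.
dQ/dY = 2.65/(2√Y) = 0.0228754 at this income.
η = (dQ/dY)·(Y/Q) = 0.0228754 × (3355/53.494) = 1.435.
Since η > 1, the good is a luxury.

1.435 (luxury)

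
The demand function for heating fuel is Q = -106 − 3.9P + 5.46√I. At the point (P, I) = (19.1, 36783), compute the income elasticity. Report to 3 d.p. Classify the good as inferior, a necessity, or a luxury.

At P = 19.1, I = 36783: Q = 866.678.
Holding P constant, ∂Q/∂I = 5.46/(2√I) = 0.0142344.
η_I = (∂Q/∂I)·(I/Q) = 0.0142344 × (36783/866.678) = 0.604.
Since 0 < η < 1, this is a necessity.

0.604 (necessity)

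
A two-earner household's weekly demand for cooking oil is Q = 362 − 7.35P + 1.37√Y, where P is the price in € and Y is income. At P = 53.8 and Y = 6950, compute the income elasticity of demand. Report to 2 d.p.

At P = 53.8, Y = 6950: Q = 80.782.
Holding P constant, ∂Q/∂Y = 1.37/(2√Y) = 0.00821671.
η_Y = (∂Q/∂Y)·(Y/Q) = 0.00821671 × (6950/80.782) = 0.71.

0.71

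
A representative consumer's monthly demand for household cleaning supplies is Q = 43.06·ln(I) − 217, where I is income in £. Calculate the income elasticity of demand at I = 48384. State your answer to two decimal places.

At I = 48384: Q = 247.485.
dQ/dI = 43.06/I = 0.000889964 at this income.
η = (dQ/dI)·(I/Q) = 0.000889964 × (48384/247.485) = 0.17.

0.17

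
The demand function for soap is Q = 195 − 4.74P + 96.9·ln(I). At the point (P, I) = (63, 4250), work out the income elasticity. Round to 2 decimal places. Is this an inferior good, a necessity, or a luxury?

At P = 63, I = 4250: Q = 705.948.
Holding P constant, ∂Q/∂I = 96.9/I = 0.0228.
η_I = (∂Q/∂I)·(I/Q) = 0.0228 × (4250/705.948) = 0.14.
Since 0 < η < 1, this is a necessity.

0.14 (necessity)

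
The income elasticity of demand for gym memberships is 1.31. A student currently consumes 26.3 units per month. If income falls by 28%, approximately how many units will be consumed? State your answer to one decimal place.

%ΔQ ≈ η × %ΔI = 1.31 × (-28%) = -36.68%.
New Q ≈ 26.3 × (1 − 0.3668) = 16.7.

16.7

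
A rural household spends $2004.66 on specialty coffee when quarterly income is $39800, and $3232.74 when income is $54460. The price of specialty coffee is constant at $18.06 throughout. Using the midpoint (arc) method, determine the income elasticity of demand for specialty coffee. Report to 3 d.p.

1.508

With a constant price, Q₁ = 2004.66/18.06 = 111.000 and Q₂ = 3232.74/18.06 = 179.000 (equivalently, work directly with expenditure since P cancels).
Midpoint %ΔQ = (3232.74 − 2004.66)/2618.70 = 0.46897; midpoint %ΔI = (54460 − 39800)/47130 = 0.31105.
η = 0.46897 / 0.31105 = 1.508.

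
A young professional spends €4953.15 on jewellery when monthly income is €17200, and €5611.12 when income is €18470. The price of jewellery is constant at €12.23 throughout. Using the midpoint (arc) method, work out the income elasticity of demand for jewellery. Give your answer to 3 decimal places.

With a constant price, Q₁ = 4953.15/12.23 = 405.000 and Q₂ = 5611.12/12.23 = 458.800 (equivalently, work directly with expenditure since P cancels).
Midpoint %ΔQ = (5611.12 − 4953.15)/5282.14 = 0.12457; midpoint %ΔI = (18470 − 17200)/17835 = 0.07121.
η = 0.12457 / 0.07121 = 1.749.

1.749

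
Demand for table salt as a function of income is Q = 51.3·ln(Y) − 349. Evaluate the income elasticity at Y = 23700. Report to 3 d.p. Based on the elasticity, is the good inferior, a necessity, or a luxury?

0.306 (necessity)

At Y = 23700: Q = 167.757.
dQ/dY = 51.3/Y = 0.00216456 at this income.
η = (dQ/dY)·(Y/Q) = 0.00216456 × (23700/167.757) = 0.306.
Since 0 < η < 1, the good is a necessity.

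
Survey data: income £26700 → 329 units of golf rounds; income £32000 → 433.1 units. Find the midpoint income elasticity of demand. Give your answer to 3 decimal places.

1.513

ΔQ = 433.1 − 329 = 104.1; midpoint Q̄ = (329 + 433.1)/2 = 381.05.
ΔI = 32000 − 26700 = 5300; midpoint Ī = (26700 + 32000)/2 = 29350.
η = (ΔQ/Q̄) ÷ (ΔI/Ī) = (104.1/381.05) ÷ (5300/29350) = 1.513.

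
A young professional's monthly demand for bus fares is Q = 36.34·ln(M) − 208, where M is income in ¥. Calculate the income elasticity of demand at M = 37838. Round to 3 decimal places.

0.208

At M = 37838: Q = 175.062.
dQ/dM = 36.34/M = 0.00096041 at this income.
η = (dQ/dM)·(M/Q) = 0.00096041 × (37838/175.062) = 0.208.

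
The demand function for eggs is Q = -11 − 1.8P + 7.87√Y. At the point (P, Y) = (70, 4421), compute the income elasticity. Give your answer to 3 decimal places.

At P = 70, Y = 4421: Q = 386.281.
Holding P constant, ∂Q/∂Y = 7.87/(2√Y) = 0.0591813.
η_Y = (∂Q/∂Y)·(Y/Q) = 0.0591813 × (4421/386.281) = 0.677.

0.677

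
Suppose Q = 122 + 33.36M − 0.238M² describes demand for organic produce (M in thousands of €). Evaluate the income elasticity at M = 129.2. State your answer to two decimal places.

-7.92

At M = 129.2: Q = 459.2637.
dQ/dM = 33.36 − 0.476M = -28.13920.
η = (dQ/dM)·(M/Q) = -28.13920 × (129.2/459.2637) = -7.92.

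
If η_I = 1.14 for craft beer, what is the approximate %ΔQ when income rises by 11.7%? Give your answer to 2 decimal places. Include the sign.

%ΔQ ≈ η × %ΔI = 1.14 × 11.7% = 13.34%.

13.34%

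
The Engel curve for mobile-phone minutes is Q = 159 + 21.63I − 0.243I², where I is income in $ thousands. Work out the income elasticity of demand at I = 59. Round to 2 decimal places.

-0.71

At I = 59: Q = 589.2870.
dQ/dI = 21.63 − 0.486I = -7.04400.
η = (dQ/dI)·(I/Q) = -7.04400 × (59/589.2870) = -0.71.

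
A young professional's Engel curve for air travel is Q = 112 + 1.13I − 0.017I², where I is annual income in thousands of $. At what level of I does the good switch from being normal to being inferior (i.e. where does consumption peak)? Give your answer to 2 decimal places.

dQ/dI = 1.13 − 0.034I.
The good is inferior where dQ/dI < 0. Setting dQ/dI = 0 gives I = 1.13 / 0.034 = 33.24.

33.24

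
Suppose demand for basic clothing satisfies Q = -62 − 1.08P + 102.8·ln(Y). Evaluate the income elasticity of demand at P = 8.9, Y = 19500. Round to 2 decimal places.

At P = 8.9, Y = 19500: Q = 943.864.
Holding P constant, ∂Q/∂Y = 102.8/Y = 0.00527179.
η_Y = (∂Q/∂Y)·(Y/Q) = 0.00527179 × (19500/943.864) = 0.11.

0.11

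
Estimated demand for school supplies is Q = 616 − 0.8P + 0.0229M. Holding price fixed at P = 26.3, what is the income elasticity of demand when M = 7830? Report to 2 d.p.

0.23

At P = 26.3, M = 7830: Q = 774.267.
Holding P constant, ∂Q/∂M = 0.0229.
η_M = (∂Q/∂M)·(M/Q) = 0.0229 × (7830/774.267) = 0.23.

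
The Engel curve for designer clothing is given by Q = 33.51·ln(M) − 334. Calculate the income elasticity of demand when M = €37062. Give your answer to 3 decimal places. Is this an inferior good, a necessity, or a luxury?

1.808 (luxury)

At M = 37062: Q = 18.537.
dQ/dM = 33.51/M = 0.000904161 at this income.
η = (dQ/dM)·(M/Q) = 0.000904161 × (37062/18.537) = 1.808.
Since η > 1, the good is a luxury.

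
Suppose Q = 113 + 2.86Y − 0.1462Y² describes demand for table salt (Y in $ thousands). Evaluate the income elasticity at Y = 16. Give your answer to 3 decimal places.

-0.240

At Y = 16: Q = 121.3328.
dQ/dY = 2.86 − 0.2924Y = -1.81840.
η = (dQ/dY)·(Y/Q) = -1.81840 × (16/121.3328) = -0.240.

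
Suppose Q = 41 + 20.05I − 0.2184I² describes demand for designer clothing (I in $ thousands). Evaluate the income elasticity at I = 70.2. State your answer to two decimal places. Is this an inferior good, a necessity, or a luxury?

-2.00 (inferior good)

At I = 70.2: Q = 372.2261.
dQ/dI = 20.05 − 0.4368I = -10.61336.
η = (dQ/dI)·(I/Q) = -10.61336 × (70.2/372.2261) = -2.00.
η < 0 ⇒ inferior good.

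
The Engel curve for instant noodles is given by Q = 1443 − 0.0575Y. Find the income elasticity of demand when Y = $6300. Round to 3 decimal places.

At Y = 6300: Q = 1080.750.
dQ/dY = −0.0575.
η = (dQ/dY)·(Y/Q) = -0.0575 × (6300/1080.750) = -0.335.

-0.335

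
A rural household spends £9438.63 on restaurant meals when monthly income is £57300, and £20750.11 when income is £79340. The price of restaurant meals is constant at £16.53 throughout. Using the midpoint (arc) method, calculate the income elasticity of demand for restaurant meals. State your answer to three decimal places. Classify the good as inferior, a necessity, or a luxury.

With a constant price, Q₁ = 9438.63/16.53 = 571.000 and Q₂ = 20750.11/16.53 = 1255.300 (equivalently, work directly with expenditure since P cancels).
Midpoint %ΔQ = (20750.11 − 9438.63)/15094.37 = 0.74938; midpoint %ΔI = (79340 − 57300)/68320 = 0.32260.
η = 0.74938 / 0.32260 = 2.323.
η > 1 ⇒ luxury.

2.323 (luxury)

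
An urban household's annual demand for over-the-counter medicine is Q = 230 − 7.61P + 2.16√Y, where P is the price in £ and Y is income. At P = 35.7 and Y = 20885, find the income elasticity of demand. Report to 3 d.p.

0.577

At P = 35.7, Y = 20885: Q = 270.478.
Holding P constant, ∂Q/∂Y = 2.16/(2√Y) = 0.0074732.
η_Y = (∂Q/∂Y)·(Y/Q) = 0.0074732 × (20885/270.478) = 0.577.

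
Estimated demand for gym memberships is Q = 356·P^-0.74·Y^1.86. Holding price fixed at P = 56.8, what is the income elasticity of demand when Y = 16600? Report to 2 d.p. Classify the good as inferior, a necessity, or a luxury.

1.86 (luxury)

For a multiplicative demand Q = A·P^α·Y^β, the income elasticity is β everywhere.
Here β = 1.86, so η = 1.86.
Since η > 1, this is a luxury.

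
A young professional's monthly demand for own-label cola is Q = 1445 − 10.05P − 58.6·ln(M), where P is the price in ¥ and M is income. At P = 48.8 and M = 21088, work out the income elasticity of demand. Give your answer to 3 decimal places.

-0.158

At P = 48.8, M = 21088: Q = 371.111.
Holding P constant, ∂Q/∂M = -58.6/M = -0.00277883.
η_M = (∂Q/∂M)·(M/Q) = -0.00277883 × (21088/371.111) = -0.158.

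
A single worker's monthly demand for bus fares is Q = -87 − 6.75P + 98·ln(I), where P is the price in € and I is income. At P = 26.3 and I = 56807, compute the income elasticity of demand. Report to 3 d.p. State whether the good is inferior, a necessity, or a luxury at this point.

At P = 26.3, I = 56807: Q = 808.322.
Holding P constant, ∂Q/∂I = 98/I = 0.00172514.
η_I = (∂Q/∂I)·(I/Q) = 0.00172514 × (56807/808.322) = 0.121.
Since 0 < η < 1, this is a necessity.

0.121 (necessity)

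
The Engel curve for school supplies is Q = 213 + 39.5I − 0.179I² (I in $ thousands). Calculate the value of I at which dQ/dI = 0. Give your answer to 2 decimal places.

110.34

dQ/dI = 39.5 − 0.358I.
The good is inferior where dQ/dI < 0. Setting dQ/dI = 0 gives I = 39.5 / 0.358 = 110.34.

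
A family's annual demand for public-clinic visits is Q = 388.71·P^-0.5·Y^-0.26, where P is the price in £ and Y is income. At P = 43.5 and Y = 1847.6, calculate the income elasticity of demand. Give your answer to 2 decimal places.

For a multiplicative demand Q = A·P^α·Y^β, the income elasticity is β everywhere.
Here β = -0.26, so η = -0.26.

-0.26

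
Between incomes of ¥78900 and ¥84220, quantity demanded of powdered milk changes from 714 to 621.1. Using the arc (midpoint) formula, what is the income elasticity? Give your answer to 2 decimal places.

ΔQ = 621.1 − 714 = -92.9; midpoint Q̄ = (714 + 621.1)/2 = 667.55.
ΔI = 84220 − 78900 = 5320; midpoint Ī = (78900 + 84220)/2 = 81560.
η = (ΔQ/Q̄) ÷ (ΔI/Ī) = (-92.9/667.55) ÷ (5320/81560) = -2.13.

-2.13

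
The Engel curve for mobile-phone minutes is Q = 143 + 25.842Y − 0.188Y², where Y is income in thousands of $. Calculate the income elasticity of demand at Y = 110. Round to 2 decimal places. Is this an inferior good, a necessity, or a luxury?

At Y = 110: Q = 710.8200.
dQ/dY = 25.842 − 0.376Y = -15.51800.
η = (dQ/dY)·(Y/Q) = -15.51800 × (110/710.8200) = -2.40.
η < 0 ⇒ inferior good.

-2.40 (inferior good)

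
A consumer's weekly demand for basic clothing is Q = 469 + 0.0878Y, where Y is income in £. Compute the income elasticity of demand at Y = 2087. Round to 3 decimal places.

At Y = 2087: Q = 652.239.
dQ/dY = 0.0878.
η = (dQ/dY)·(Y/Q) = 0.0878 × (2087/652.239) = 0.281.

0.281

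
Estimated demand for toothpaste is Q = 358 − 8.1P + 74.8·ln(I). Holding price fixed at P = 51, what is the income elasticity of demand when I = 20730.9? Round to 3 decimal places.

0.109

At P = 51, I = 20730.9: Q = 688.366.
Holding P constant, ∂Q/∂I = 74.8/I = 0.00360814.
η_I = (∂Q/∂I)·(I/Q) = 0.00360814 × (20730.9/688.366) = 0.109.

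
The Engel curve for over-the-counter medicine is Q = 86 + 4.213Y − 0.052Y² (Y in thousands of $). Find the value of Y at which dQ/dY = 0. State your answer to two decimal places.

40.51

dQ/dY = 4.213 − 0.104Y.
The good is inferior where dQ/dY < 0. Setting dQ/dY = 0 gives Y = 4.213 / 0.104 = 40.51.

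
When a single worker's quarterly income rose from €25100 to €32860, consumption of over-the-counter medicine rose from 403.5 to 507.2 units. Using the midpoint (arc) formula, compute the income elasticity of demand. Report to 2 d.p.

0.85

ΔQ = 507.2 − 403.5 = 103.7; midpoint Q̄ = (403.5 + 507.2)/2 = 455.35.
ΔI = 32860 − 25100 = 7760; midpoint Ī = (25100 + 32860)/2 = 28980.
η = (ΔQ/Q̄) ÷ (ΔI/Ī) = (103.7/455.35) ÷ (7760/28980) = 0.85.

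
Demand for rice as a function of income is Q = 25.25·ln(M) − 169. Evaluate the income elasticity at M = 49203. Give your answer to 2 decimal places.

At M = 49203: Q = 103.794.
dQ/dM = 25.25/M = 0.00051318 at this income.
η = (dQ/dM)·(M/Q) = 0.00051318 × (49203/103.794) = 0.24.

0.24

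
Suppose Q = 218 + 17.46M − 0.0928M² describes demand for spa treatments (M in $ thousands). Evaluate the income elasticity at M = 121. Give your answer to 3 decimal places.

At M = 121: Q = 971.9752.
dQ/dM = 17.46 − 0.1856M = -4.99760.
η = (dQ/dM)·(M/Q) = -4.99760 × (121/971.9752) = -0.622.

-0.622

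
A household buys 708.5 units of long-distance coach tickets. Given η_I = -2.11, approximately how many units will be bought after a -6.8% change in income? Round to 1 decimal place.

%ΔQ ≈ η × %ΔI = -2.11 × (-6.8%) = 14.348%.
New Q ≈ 708.5 × (1 + 0.14348) = 810.2.

810.2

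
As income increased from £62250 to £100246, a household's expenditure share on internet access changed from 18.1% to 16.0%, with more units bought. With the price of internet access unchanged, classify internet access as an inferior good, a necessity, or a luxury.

Quantity rises but the budget share falls as income rises, so 0 < η < 1.

necessity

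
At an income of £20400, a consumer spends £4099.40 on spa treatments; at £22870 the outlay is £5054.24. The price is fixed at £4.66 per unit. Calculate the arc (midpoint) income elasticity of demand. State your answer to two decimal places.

1.83

With a constant price, Q₁ = 4099.40/4.66 = 879.700 and Q₂ = 5054.24/4.66 = 1084.601 (equivalently, work directly with expenditure since P cancels).
Midpoint %ΔQ = (5054.24 − 4099.40)/4576.82 = 0.20863; midpoint %ΔI = (22870 − 20400)/21635 = 0.11417.
η = 0.20863 / 0.11417 = 1.83.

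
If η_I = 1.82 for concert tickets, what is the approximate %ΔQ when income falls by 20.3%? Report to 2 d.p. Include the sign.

-36.95%

%ΔQ ≈ η × %ΔI = 1.82 × (-20.3%) = -36.95%.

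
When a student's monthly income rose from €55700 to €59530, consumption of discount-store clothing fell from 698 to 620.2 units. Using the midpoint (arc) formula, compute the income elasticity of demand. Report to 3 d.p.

ΔQ = 620.2 − 698 = -77.8; midpoint Q̄ = (698 + 620.2)/2 = 659.1.
ΔI = 59530 − 55700 = 3830; midpoint Ī = (55700 + 59530)/2 = 57615.
η = (ΔQ/Q̄) ÷ (ΔI/Ī) = (-77.8/659.1) ÷ (3830/57615) = -1.776.

-1.776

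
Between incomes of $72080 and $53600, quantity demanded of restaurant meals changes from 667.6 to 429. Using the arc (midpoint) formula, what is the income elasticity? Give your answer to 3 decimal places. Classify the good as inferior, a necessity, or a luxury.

ΔQ = 429 − 667.6 = -238.6; midpoint Q̄ = (667.6 + 429)/2 = 548.3.
ΔI = 53600 − 72080 = -18480; midpoint Ī = (72080 + 53600)/2 = 62840.
η = (ΔQ/Q̄) ÷ (ΔI/Ī) = (-238.6/548.3) ÷ (-18480/62840) = 1.480.
η > 1 ⇒ luxury.

1.480 (luxury)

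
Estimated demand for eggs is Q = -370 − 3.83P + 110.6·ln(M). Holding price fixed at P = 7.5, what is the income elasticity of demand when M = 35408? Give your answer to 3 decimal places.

At P = 7.5, M = 35408: Q = 759.776.
Holding P constant, ∂Q/∂M = 110.6/M = 0.00312359.
η_M = (∂Q/∂M)·(M/Q) = 0.00312359 × (35408/759.776) = 0.146.

0.146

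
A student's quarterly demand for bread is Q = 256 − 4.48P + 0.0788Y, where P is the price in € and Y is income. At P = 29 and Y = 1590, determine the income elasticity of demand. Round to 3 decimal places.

0.498

At P = 29, Y = 1590: Q = 251.372.
Holding P constant, ∂Q/∂Y = 0.0788.
η_Y = (∂Q/∂Y)·(Y/Q) = 0.0788 × (1590/251.372) = 0.498.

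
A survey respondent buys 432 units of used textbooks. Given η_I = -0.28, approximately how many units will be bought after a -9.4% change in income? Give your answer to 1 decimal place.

443.4

%ΔQ ≈ η × %ΔI = -0.28 × (-9.4%) = 2.632%.
New Q ≈ 432 × (1 + 0.02632) = 443.4.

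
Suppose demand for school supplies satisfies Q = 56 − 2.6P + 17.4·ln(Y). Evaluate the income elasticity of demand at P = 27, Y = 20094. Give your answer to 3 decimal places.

0.110

At P = 27, Y = 20094: Q = 158.202.
Holding P constant, ∂Q/∂Y = 17.4/Y = 0.00086593.
η_Y = (∂Q/∂Y)·(Y/Q) = 0.00086593 × (20094/158.202) = 0.110.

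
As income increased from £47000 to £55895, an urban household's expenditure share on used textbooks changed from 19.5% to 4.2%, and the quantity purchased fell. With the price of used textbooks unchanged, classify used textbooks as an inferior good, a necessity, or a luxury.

Quantity demanded falls as income rises, so η < 0.

inferior good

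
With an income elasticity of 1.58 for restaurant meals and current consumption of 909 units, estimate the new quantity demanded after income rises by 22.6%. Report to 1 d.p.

1233.6

%ΔQ ≈ η × %ΔI = 1.58 × 22.6% = 35.708%.
New Q ≈ 909 × (1 + 0.35708) = 1233.6.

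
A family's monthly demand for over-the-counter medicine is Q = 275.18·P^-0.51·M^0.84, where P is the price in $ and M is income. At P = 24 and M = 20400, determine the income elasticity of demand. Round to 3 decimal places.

0.840

For a multiplicative demand Q = A·P^α·M^β, the income elasticity is β everywhere.
Here β = 0.84, so η = 0.840.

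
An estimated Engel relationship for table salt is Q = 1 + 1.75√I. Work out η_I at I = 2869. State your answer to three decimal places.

0.495

At I = 2869: Q = 94.735.
dQ/dI = 1.75/(2√I) = 0.0163359 at this income.
η = (dQ/dI)·(I/Q) = 0.0163359 × (2869/94.735) = 0.495.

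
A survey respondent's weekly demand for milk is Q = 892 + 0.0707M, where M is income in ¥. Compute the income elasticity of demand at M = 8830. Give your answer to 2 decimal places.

0.41

At M = 8830: Q = 1516.281.
dQ/dM = 0.0707.
η = (dQ/dM)·(M/Q) = 0.0707 × (8830/1516.281) = 0.41.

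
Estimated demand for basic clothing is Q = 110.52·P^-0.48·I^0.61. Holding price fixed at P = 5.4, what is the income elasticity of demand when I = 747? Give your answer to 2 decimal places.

For a multiplicative demand Q = A·P^α·I^β, the income elasticity is β everywhere.
Here β = 0.61, so η = 0.61.

0.61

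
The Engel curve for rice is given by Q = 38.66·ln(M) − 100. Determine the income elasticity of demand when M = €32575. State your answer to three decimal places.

0.128

At M = 32575: Q = 301.728.
dQ/dM = 38.66/M = 0.0011868 at this income.
η = (dQ/dM)·(M/Q) = 0.0011868 × (32575/301.728) = 0.128.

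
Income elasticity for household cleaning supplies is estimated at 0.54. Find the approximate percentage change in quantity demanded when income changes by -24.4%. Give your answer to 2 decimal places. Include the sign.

%ΔQ ≈ η × %ΔI = 0.54 × (-24.4%) = -13.18%.

-13.18%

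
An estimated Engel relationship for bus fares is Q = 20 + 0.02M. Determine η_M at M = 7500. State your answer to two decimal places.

At M = 7500: Q = 170.000.
dQ/dM = 0.02.
η = (dQ/dM)·(M/Q) = 0.02 × (7500/170.000) = 0.88.

0.88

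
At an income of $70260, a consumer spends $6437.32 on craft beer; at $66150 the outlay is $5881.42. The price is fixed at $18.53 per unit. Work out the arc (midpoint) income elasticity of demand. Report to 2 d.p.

1.50

With a constant price, Q₁ = 6437.32/18.53 = 347.400 and Q₂ = 5881.42/18.53 = 317.400 (equivalently, work directly with expenditure since P cancels).
Midpoint %ΔQ = (5881.42 − 6437.32)/6159.37 = -0.09025; midpoint %ΔI = (66150 − 70260)/68205 = -0.06026.
η = -0.09025 / -0.06026 = 1.50.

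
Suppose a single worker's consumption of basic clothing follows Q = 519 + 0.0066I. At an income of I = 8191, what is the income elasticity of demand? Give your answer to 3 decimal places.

At I = 8191: Q = 573.061.
dQ/dI = 0.0066.
η = (dQ/dI)·(I/Q) = 0.0066 × (8191/573.061) = 0.094.

0.094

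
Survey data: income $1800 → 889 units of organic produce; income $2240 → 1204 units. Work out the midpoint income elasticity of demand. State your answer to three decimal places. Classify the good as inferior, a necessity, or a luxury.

ΔQ = 1204 − 889 = 315; midpoint Q̄ = (889 + 1204)/2 = 1046.5.
ΔI = 2240 − 1800 = 440; midpoint Ī = (1800 + 2240)/2 = 2020.
η = (ΔQ/Q̄) ÷ (ΔI/Ī) = (315/1046.5) ÷ (440/2020) = 1.382.
η > 1 ⇒ luxury.

1.382 (luxury)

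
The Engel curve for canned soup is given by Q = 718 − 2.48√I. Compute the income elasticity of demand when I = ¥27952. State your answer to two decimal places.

At I = 27952: Q = 303.372.
dQ/dI = -2.48/(2√I) = -0.00741678 at this income.
η = (dQ/dI)·(I/Q) = -0.00741678 × (27952/303.372) = -0.68.

-0.68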